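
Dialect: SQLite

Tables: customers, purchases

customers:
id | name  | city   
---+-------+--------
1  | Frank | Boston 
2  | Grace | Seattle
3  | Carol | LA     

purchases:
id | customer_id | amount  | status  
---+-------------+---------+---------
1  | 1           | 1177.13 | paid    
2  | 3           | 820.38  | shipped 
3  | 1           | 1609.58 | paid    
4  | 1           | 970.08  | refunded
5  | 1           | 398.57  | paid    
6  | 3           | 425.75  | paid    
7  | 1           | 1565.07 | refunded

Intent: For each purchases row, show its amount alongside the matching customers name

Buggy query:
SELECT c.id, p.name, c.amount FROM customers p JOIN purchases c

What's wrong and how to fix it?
Bug: JOIN with no ON clause produces a cartesian product; every purchases row pairs with every customers row

Fix: Specify the join condition linking the foreign key to the parent id

Corrected query:
SELECT c.id, p.name, c.amount FROM customers p JOIN purchases c ON c.customer_id = p.id

Result:
id | name  | amount 
---+-------+--------
1  | Frank | 1177.13
2  | Carol | 820.38 
3  | Frank | 1609.58
4  | Frank | 970.08 
5  | Frank | 398.57 
6  | Carol | 425.75 
7  | Frank | 1565.07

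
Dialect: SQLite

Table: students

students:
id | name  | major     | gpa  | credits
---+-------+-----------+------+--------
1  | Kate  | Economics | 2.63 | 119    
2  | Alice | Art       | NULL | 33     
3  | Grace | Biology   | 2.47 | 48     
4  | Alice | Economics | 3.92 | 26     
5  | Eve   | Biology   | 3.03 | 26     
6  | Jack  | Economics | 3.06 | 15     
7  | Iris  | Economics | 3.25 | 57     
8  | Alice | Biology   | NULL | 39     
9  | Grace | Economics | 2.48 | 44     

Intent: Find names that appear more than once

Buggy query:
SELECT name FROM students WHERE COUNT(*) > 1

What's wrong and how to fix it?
Bug: WHERE can't reference COUNT(*); aggregates are computed after WHERE

Fix: Group first, then use HAVING for the count condition

Corrected query:
SELECT name FROM students GROUP BY name HAVING COUNT(*) > 1

Result:
name 
-----
Alice
Grace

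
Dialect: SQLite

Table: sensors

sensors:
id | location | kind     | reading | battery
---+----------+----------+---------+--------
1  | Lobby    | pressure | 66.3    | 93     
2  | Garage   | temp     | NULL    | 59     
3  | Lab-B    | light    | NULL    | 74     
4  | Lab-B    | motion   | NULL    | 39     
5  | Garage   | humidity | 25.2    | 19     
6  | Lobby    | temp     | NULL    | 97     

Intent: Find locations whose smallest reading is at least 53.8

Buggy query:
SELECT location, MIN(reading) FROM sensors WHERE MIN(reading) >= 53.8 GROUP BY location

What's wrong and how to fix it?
Bug: MIN() in WHERE is a misuse of aggregate

Fix: Replace WHERE with HAVING after the GROUP BY

Corrected query:
SELECT location, MIN(reading) FROM sensors GROUP BY location HAVING MIN(reading) >= 53.8

Result:
location | MIN(reading)
---------+-------------
Lobby    | 66.3        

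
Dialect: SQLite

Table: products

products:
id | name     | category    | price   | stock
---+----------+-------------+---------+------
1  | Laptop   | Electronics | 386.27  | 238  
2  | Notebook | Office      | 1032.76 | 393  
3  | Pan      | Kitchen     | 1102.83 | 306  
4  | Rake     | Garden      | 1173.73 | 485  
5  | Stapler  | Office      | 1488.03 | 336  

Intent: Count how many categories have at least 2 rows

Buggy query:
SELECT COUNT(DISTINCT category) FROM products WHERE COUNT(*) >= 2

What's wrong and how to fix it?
Bug: COUNT(*) cannot appear in WHERE; the per-group count doesn't exist yet

Fix: Use a subquery that GROUPs and filters with HAVING, then count its rows

Corrected query:
SELECT COUNT(*) FROM (SELECT category FROM products GROUP BY category HAVING COUNT(*) >= 2)

Result:
COUNT(*)
--------
1       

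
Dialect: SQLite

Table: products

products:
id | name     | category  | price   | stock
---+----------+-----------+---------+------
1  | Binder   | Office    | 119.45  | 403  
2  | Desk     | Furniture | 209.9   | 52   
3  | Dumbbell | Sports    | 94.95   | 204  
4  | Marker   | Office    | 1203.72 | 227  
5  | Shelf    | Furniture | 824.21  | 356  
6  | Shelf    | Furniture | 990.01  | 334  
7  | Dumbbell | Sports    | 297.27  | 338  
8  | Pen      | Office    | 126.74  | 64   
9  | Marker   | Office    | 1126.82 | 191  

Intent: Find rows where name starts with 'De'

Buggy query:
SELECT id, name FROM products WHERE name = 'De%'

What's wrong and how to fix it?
Bug: Wildcards only work with LIKE; '=' treats '%' as a literal character

Fix: Use LIKE for wildcard pattern matching

Corrected query:
SELECT id, name FROM products WHERE name LIKE 'De%'

Result:
id | name
---+-----
2  | Desk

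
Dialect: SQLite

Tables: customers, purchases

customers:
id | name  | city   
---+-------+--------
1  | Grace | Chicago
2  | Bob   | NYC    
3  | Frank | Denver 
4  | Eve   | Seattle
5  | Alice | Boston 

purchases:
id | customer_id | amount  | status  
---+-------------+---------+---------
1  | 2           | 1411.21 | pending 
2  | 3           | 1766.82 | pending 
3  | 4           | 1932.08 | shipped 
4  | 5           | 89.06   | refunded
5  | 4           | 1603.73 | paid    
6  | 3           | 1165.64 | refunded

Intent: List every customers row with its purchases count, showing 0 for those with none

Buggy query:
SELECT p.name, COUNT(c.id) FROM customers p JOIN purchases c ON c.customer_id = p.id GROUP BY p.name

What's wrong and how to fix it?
Bug: An inner join excludes parents with zero children

Fix: Switch to LEFT JOIN to retain unmatched parent rows

Corrected query:
SELECT p.name, COUNT(c.id) FROM customers p LEFT JOIN purchases c ON c.customer_id = p.id GROUP BY p.name

Result:
name  | COUNT(c.id)
------+------------
Alice | 1          
Bob   | 1          
Eve   | 2          
Frank | 2          
Grace | 0          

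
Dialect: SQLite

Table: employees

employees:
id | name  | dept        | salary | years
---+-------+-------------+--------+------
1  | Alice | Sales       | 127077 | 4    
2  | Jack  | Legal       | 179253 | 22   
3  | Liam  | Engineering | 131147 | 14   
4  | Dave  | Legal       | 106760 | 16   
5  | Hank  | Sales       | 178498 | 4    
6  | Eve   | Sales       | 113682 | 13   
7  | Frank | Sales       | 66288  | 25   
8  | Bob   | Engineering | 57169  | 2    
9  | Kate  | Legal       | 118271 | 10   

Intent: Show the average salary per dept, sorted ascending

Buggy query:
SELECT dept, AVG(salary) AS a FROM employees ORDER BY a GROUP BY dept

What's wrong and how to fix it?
Bug: GROUP BY must precede ORDER BY

Fix: Reorder: SELECT … FROM … GROUP BY … ORDER BY …

Corrected query:
SELECT dept, AVG(salary) AS a FROM employees GROUP BY dept ORDER BY a

Result:
dept        | a            
------------+--------------
Engineering | 94158        
Sales       | 121386.25    
Legal       | 134761.333333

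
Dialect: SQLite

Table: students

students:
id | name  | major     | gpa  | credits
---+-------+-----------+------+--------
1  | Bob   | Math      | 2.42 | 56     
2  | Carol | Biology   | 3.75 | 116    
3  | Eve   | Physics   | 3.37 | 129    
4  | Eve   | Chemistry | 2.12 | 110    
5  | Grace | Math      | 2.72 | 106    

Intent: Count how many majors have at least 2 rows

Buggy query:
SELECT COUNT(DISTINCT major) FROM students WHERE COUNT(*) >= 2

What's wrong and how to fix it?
Bug: WHERE filters individual rows, not groups, so a group-level COUNT is invalid there

Fix: Group first with HAVING COUNT(*) >= 2, then COUNT the resulting groups

Corrected query:
SELECT COUNT(*) FROM (SELECT major FROM students GROUP BY major HAVING COUNT(*) >= 2)

Result:
COUNT(*)
--------
1       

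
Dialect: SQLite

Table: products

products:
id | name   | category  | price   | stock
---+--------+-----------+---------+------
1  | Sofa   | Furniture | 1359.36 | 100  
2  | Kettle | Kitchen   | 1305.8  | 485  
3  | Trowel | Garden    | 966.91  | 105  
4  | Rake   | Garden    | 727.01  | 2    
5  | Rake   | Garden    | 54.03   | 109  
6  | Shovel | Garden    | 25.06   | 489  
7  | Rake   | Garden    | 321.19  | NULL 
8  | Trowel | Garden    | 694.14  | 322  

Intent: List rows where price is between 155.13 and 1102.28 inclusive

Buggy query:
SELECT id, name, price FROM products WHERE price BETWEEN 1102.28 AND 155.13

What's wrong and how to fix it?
Bug: BETWEEN expects the lower bound first; with 1102.28 AND 155.13 the range is empty

Fix: Write BETWEEN 155.13 AND 1102.28

Corrected query:
SELECT id, name, price FROM products WHERE price BETWEEN 155.13 AND 1102.28

Result:
id | name   | price 
---+--------+-------
3  | Trowel | 966.91
4  | Rake   | 727.01
7  | Rake   | 321.19
8  | Trowel | 694.14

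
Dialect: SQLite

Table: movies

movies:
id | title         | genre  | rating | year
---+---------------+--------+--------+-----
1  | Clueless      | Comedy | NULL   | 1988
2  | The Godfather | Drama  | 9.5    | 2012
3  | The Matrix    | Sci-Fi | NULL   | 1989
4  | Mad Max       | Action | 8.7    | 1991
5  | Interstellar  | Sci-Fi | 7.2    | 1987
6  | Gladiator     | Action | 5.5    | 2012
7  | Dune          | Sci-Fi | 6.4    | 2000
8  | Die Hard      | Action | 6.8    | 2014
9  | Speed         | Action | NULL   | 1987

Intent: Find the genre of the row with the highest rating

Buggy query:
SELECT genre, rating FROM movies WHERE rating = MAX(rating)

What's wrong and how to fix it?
Bug: MAX(rating) is an aggregate and cannot be used directly in WHERE

Fix: Use a subquery: WHERE rating = (SELECT MAX(rating) FROM movies)

Corrected query:
SELECT genre, rating FROM movies WHERE rating = (SELECT MAX(rating) FROM movies)

Result:
genre | rating
------+-------
Drama | 9.5   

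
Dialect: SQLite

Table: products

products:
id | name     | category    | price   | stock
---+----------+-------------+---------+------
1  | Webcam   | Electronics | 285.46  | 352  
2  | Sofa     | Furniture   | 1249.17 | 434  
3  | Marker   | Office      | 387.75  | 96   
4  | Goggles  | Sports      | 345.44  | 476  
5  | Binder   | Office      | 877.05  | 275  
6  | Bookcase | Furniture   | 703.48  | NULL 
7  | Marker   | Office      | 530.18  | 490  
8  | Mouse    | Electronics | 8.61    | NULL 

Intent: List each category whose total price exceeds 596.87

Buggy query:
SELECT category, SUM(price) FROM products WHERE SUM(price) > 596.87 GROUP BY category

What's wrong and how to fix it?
Bug: WHERE runs before GROUP BY, so aggregates aren't available there

Fix: Move the aggregate condition to a HAVING clause

Corrected query:
SELECT category, SUM(price) FROM products GROUP BY category HAVING SUM(price) > 596.87

Result:
category  | SUM(price)
----------+-----------
Furniture | 1952.65   
Office    | 1794.98   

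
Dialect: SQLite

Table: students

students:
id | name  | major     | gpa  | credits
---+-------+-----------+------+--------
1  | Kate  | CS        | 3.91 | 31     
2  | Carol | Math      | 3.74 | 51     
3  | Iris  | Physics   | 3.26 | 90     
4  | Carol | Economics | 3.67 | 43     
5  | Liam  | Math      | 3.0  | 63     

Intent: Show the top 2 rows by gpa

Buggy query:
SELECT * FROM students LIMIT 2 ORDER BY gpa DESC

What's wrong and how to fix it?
Bug: LIMIT must come after ORDER BY

Fix: Sort with ORDER BY, then apply LIMIT

Corrected query:
SELECT * FROM students ORDER BY gpa DESC LIMIT 2

Result:
id | name  | major | gpa  | credits
---+-------+-------+------+--------
1  | Kate  | CS    | 3.91 | 31     
2  | Carol | Math  | 3.74 | 51     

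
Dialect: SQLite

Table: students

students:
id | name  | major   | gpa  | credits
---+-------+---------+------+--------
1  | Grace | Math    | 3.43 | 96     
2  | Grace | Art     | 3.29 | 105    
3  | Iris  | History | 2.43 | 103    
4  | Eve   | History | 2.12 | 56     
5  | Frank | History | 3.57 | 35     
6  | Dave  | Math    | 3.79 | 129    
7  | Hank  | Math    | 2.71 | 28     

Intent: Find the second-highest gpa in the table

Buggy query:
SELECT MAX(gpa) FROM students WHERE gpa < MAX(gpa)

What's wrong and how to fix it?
Bug: MAX(gpa) on the right of the comparison is an aggregate-in-WHERE error

Fix: Compute the overall MAX in a subquery, then take MAX of rows below it

Corrected query:
SELECT MAX(gpa) FROM students WHERE gpa < (SELECT MAX(gpa) FROM students)

Result:
MAX(gpa)
--------
3.57    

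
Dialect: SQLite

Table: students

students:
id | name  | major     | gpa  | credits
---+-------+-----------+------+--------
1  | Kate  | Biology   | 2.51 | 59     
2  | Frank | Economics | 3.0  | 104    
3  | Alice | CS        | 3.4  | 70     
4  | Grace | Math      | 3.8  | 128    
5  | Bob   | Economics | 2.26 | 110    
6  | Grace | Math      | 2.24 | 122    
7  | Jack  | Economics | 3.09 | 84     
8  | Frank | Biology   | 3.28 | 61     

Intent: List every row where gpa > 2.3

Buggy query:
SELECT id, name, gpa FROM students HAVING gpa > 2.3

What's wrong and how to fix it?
Bug: This is a non-aggregate query (no GROUP BY, no aggregates), so in SQLite the HAVING clause is invalid here; a row-level condition belongs in WHERE

Fix: Use WHERE for row-level filtering

Corrected query:
SELECT id, name, gpa FROM students WHERE gpa > 2.3

Result:
id | name  | gpa 
---+-------+-----
1  | Kate  | 2.51
2  | Frank | 3   
3  | Alice | 3.4 
4  | Grace | 3.8 
7  | Jack  | 3.09
8  | Frank | 3.28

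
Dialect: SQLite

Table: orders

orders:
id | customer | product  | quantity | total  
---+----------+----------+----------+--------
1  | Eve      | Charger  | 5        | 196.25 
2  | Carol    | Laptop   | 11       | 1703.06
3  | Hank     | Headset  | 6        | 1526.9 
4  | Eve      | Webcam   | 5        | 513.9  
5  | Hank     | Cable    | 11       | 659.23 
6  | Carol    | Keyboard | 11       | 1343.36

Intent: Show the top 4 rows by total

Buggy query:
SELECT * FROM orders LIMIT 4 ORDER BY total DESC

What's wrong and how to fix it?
Bug: ORDER BY cannot follow LIMIT; LIMIT is the final clause

Fix: Sort with ORDER BY, then apply LIMIT

Corrected query:
SELECT * FROM orders ORDER BY total DESC LIMIT 4

Result:
id | customer | product  | quantity | total  
---+----------+----------+----------+--------
2  | Carol    | Laptop   | 11       | 1703.06
3  | Hank     | Headset  | 6        | 1526.9 
6  | Carol    | Keyboard | 11       | 1343.36
5  | Hank     | Cable    | 11       | 659.23 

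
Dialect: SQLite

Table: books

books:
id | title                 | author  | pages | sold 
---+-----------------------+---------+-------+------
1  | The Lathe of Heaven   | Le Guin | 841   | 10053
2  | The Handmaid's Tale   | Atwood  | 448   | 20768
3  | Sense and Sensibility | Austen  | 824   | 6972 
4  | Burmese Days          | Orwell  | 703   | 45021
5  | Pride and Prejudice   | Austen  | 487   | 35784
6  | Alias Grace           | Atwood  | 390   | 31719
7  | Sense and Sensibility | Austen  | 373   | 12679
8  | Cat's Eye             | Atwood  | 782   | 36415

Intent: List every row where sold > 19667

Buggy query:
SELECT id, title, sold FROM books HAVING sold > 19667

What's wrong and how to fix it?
Bug: This is a non-aggregate query (no GROUP BY, no aggregates), so in SQLite the HAVING clause is invalid here; a row-level condition belongs in WHERE

Fix: Replace HAVING with WHERE since the condition applies to individual rows

Corrected query:
SELECT id, title, sold FROM books WHERE sold > 19667

Result:
id | title               | sold 
---+---------------------+------
2  | The Handmaid's Tale | 20768
4  | Burmese Days        | 45021
5  | Pride and Prejudice | 35784
6  | Alias Grace         | 31719
8  | Cat's Eye           | 36415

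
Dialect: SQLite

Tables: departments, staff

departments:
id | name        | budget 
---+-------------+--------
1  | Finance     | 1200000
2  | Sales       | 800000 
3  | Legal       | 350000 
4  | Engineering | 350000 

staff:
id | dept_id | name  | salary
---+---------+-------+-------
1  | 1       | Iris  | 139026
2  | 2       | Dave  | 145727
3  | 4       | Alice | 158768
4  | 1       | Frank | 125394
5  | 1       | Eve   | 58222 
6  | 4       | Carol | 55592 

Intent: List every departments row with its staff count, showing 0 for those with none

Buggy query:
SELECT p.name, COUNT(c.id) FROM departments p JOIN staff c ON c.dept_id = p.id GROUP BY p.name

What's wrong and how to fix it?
Bug: An inner join excludes parents with zero children

Fix: Use LEFT JOIN so parents without children still appear (COUNT(c.id) gives 0)

Corrected query:
SELECT p.name, COUNT(c.id) FROM departments p LEFT JOIN staff c ON c.dept_id = p.id GROUP BY p.name

Result:
name        | COUNT(c.id)
------------+------------
Engineering | 2          
Finance     | 3          
Legal       | 0          
Sales       | 1          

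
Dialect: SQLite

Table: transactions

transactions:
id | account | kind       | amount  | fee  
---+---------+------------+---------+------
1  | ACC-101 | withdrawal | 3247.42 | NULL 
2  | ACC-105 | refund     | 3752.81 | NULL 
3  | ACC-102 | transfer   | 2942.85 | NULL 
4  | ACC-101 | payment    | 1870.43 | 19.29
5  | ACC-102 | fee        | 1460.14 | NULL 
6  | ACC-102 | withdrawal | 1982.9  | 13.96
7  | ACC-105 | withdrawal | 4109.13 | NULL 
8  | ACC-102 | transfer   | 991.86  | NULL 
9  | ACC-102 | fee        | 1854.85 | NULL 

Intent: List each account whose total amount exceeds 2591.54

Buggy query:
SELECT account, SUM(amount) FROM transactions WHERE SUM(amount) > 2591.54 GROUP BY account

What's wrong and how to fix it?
Bug: SUM(amount) is an aggregate, but WHERE filters rows before aggregation

Fix: Use HAVING (which filters groups after aggregation) instead of WHERE

Corrected query:
SELECT account, SUM(amount) FROM transactions GROUP BY account HAVING SUM(amount) > 2591.54

Result:
account | SUM(amount)
--------+------------
ACC-101 | 5117.85    
ACC-102 | 9232.6     
ACC-105 | 7861.94    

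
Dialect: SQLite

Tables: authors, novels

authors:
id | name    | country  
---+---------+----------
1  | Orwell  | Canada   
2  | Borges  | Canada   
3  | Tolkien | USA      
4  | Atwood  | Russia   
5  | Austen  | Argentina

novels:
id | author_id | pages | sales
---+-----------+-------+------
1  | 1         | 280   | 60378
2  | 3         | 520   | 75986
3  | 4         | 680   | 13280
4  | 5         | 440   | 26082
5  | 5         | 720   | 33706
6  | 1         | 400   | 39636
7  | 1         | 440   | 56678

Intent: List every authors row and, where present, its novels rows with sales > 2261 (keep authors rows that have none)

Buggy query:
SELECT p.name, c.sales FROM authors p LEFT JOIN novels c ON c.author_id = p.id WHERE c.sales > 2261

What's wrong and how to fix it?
Bug: Filtering c.sales in WHERE discards the NULL rows produced by LEFT JOIN, turning it into an inner join

Fix: Put 'c.sales > 2261' in the JOIN's ON clause instead of WHERE

Corrected query:
SELECT p.name, c.sales FROM authors p LEFT JOIN novels c ON c.author_id = p.id AND c.sales > 2261

Result:
name    | sales
--------+------
Orwell  | 39636
Orwell  | 56678
Orwell  | 60378
Borges  | NULL 
Tolkien | 75986
Atwood  | 13280
Austen  | 26082
Austen  | 33706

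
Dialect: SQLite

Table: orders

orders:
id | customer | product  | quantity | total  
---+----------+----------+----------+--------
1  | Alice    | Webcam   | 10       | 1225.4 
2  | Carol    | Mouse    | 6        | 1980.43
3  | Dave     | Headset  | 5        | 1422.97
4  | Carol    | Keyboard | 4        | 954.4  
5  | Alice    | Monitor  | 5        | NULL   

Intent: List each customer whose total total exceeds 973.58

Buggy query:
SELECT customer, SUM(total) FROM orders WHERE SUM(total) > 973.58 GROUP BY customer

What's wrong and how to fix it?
Bug: WHERE runs before GROUP BY, so aggregates aren't available there

Fix: Use HAVING (which filters groups after aggregation) instead of WHERE

Corrected query:
SELECT customer, SUM(total) FROM orders GROUP BY customer HAVING SUM(total) > 973.58

Result:
customer | SUM(total)
---------+-----------
Alice    | 1225.4    
Carol    | 2934.83   
Dave     | 1422.97   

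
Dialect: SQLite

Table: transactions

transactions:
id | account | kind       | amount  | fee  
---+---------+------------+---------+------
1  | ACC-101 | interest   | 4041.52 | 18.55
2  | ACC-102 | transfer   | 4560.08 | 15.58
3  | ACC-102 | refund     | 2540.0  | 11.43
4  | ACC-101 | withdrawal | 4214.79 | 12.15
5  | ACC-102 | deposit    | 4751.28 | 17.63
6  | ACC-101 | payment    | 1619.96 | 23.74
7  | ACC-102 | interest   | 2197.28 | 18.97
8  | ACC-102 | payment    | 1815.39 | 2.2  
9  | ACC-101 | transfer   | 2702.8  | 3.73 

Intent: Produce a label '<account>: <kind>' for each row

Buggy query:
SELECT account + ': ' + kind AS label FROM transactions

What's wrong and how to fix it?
Bug: '+' is numeric addition; on text columns SQLite converts them to 0 instead of concatenating

Fix: Use the || operator for string concatenation

Corrected query:
SELECT account || ': ' || kind AS label FROM transactions

Result:
label              
-------------------
ACC-101: interest  
ACC-102: transfer  
ACC-102: refund    
ACC-101: withdrawal
ACC-102: deposit   
ACC-101: payment   
ACC-102: interest  
ACC-102: payment   
ACC-101: transfer  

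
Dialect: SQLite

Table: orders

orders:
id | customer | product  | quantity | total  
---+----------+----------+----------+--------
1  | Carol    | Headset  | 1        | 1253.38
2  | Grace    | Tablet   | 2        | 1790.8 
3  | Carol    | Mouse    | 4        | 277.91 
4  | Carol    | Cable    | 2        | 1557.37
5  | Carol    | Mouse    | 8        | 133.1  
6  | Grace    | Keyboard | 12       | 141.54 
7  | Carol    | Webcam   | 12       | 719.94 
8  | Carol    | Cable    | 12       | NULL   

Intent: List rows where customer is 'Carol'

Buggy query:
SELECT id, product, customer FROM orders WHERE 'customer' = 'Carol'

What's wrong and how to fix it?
Bug: 'customer' in single quotes is a string literal, not the column; the comparison is literal-vs-literal and never true

Fix: Reference the column as customer without single quotes

Corrected query:
SELECT id, product, customer FROM orders WHERE customer = 'Carol'

Result:
id | product | customer
---+---------+---------
1  | Headset | Carol   
3  | Mouse   | Carol   
4  | Cable   | Carol   
5  | Mouse   | Carol   
7  | Webcam  | Carol   
8  | Cable   | Carol   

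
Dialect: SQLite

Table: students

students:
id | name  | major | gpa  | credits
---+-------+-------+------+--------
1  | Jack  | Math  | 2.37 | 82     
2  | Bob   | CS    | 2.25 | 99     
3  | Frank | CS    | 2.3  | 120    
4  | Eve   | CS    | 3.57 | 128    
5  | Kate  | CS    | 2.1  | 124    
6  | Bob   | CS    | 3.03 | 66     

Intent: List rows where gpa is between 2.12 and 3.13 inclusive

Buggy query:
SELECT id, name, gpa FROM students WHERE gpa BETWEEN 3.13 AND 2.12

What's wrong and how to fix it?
Bug: BETWEEN expects the lower bound first; with 3.13 AND 2.12 the range is empty

Fix: Swap the bounds so the smaller value comes first

Corrected query:
SELECT id, name, gpa FROM students WHERE gpa BETWEEN 2.12 AND 3.13

Result:
id | name  | gpa 
---+-------+-----
1  | Jack  | 2.37
2  | Bob   | 2.25
3  | Frank | 2.3 
6  | Bob   | 3.03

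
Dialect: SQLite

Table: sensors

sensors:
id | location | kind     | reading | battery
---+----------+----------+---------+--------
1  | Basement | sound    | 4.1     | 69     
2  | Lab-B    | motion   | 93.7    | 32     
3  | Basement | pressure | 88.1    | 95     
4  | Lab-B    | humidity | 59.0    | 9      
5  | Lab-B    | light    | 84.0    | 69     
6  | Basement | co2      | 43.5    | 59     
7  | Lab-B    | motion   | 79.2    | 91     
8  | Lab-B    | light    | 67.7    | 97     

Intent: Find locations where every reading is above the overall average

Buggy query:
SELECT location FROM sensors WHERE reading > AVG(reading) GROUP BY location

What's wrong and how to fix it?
Bug: WHERE evaluates per row before aggregation, so AVG() is unavailable

Fix: Compute the overall average in a scalar subquery and compare each group's MIN against it in HAVING

Corrected query:
SELECT location FROM sensors GROUP BY location HAVING MIN(reading) > (SELECT AVG(reading) FROM sensors)

Result:
(no rows)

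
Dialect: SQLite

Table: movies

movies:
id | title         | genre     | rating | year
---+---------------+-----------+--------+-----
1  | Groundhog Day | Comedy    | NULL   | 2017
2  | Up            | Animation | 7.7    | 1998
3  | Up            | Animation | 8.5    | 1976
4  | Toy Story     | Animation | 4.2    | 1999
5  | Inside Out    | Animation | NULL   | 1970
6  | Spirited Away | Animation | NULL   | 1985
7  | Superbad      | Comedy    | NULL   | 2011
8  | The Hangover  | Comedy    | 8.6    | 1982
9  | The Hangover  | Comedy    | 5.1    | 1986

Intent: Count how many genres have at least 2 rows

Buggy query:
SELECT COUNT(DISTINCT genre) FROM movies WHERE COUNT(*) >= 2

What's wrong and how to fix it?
Bug: COUNT(*) cannot appear in WHERE; the per-group count doesn't exist yet

Fix: Group first with HAVING COUNT(*) >= 2, then COUNT the resulting groups

Corrected query:
SELECT COUNT(*) FROM (SELECT genre FROM movies GROUP BY genre HAVING COUNT(*) >= 2)

Result:
COUNT(*)
--------
2       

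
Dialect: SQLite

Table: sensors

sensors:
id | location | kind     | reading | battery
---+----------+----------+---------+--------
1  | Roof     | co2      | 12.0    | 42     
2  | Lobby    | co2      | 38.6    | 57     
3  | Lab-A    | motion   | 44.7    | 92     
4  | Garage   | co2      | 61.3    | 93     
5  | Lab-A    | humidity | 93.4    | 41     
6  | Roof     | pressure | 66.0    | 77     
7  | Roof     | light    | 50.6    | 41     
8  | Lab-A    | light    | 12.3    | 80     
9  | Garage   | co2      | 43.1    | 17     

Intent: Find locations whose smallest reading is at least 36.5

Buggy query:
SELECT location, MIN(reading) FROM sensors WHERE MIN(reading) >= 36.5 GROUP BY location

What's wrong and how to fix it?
Bug: Aggregates like MIN are computed per group after WHERE runs

Fix: Use HAVING for the per-group MIN condition

Corrected query:
SELECT location, MIN(reading) FROM sensors GROUP BY location HAVING MIN(reading) >= 36.5

Result:
location | MIN(reading)
---------+-------------
Garage   | 43.1        
Lobby    | 38.6        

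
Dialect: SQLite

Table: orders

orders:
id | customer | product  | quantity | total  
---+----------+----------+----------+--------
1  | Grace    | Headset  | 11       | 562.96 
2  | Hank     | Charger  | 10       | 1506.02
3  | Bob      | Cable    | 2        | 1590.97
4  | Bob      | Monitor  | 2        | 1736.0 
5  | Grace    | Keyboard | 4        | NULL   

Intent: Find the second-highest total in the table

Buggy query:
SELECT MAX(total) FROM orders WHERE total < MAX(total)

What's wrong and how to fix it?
Bug: The inner MAX is an aggregate inside WHERE, which is not allowed

Fix: Compute the overall MAX in a subquery, then take MAX of rows below it

Corrected query:
SELECT MAX(total) FROM orders WHERE total < (SELECT MAX(total) FROM orders)

Result:
MAX(total)
----------
1590.97   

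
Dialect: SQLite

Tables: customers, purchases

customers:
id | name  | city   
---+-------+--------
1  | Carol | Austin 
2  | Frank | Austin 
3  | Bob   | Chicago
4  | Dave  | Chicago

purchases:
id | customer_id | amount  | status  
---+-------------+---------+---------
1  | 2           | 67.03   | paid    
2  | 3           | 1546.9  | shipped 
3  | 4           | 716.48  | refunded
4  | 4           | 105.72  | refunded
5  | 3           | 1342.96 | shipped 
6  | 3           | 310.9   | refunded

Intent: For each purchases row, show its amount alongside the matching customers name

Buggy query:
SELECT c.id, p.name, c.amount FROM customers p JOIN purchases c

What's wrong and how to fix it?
Bug: Missing join condition: each purchases row is matched to all customers rows instead of just its own

Fix: Add ON c.customer_id = p.id to the JOIN

Corrected query:
SELECT c.id, p.name, c.amount FROM customers p JOIN purchases c ON c.customer_id = p.id

Result:
id | name  | amount 
---+-------+--------
1  | Frank | 67.03  
2  | Bob   | 1546.9 
3  | Dave  | 716.48 
4  | Dave  | 105.72 
5  | Bob   | 1342.96
6  | Bob   | 310.9  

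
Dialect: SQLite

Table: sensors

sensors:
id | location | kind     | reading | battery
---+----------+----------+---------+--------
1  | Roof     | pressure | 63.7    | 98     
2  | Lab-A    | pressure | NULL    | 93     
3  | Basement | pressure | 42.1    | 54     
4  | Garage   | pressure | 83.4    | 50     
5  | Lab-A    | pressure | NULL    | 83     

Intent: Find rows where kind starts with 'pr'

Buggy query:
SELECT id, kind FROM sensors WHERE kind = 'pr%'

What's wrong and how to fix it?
Bug: '=' compares the literal string including the % character; pattern matching needs LIKE

Fix: Use LIKE for wildcard pattern matching

Corrected query:
SELECT id, kind FROM sensors WHERE kind LIKE 'pr%'

Result:
id | kind    
---+---------
1  | pressure
2  | pressure
3  | pressure
4  | pressure
5  | pressure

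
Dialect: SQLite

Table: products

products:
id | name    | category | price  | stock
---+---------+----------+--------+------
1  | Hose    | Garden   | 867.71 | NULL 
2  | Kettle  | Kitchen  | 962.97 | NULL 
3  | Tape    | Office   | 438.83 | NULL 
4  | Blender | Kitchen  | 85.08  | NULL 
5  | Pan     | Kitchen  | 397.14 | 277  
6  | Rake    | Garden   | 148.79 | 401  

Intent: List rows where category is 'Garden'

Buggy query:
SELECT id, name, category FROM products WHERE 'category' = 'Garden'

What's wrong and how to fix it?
Bug: Single quotes denote string literals in SQL; the column name is being compared as a constant string

Fix: Reference the column as category without single quotes

Corrected query:
SELECT id, name, category FROM products WHERE category = 'Garden'

Result:
id | name | category
---+------+---------
1  | Hose | Garden  
6  | Rake | Garden  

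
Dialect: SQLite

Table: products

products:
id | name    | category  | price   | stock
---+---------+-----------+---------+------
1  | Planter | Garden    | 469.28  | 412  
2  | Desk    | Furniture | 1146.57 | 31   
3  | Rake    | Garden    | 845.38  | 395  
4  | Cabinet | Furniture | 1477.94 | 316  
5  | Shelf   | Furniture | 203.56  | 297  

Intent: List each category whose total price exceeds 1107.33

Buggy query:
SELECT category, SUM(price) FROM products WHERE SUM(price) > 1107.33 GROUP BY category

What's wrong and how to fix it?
Bug: SUM(price) is an aggregate, but WHERE filters rows before aggregation

Fix: Move the aggregate condition to a HAVING clause

Corrected query:
SELECT category, SUM(price) FROM products GROUP BY category HAVING SUM(price) > 1107.33

Result:
category  | SUM(price)
----------+-----------
Furniture | 2828.07   
Garden    | 1314.66   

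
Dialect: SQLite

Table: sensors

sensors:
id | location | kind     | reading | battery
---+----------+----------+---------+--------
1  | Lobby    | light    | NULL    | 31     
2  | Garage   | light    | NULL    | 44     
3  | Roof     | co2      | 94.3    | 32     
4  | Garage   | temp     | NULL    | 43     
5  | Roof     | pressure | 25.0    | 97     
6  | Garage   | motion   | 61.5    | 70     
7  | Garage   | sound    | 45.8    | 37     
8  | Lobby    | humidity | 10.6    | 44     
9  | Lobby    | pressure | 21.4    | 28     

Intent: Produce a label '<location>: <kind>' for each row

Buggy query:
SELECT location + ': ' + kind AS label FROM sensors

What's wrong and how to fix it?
Bug: SQLite uses || for string concatenation; + coerces text to numbers (yielding 0)

Fix: Replace + with || to concatenate text

Corrected query:
SELECT location || ': ' || kind AS label FROM sensors

Result:
label          
---------------
Lobby: light   
Garage: light  
Roof: co2      
Garage: temp   
Roof: pressure 
Garage: motion 
Garage: sound  
Lobby: humidity
Lobby: pressure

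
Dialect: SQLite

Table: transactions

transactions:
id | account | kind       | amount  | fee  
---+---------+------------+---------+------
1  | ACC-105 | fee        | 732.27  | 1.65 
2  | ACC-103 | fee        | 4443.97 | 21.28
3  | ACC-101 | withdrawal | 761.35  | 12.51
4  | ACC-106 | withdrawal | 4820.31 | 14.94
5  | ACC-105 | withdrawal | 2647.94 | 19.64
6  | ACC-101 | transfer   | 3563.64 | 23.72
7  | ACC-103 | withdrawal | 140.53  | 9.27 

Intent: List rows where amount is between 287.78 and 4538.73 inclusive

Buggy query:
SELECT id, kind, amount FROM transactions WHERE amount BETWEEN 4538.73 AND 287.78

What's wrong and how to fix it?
Bug: The bounds are reversed; BETWEEN a AND b requires a <= b to match anything

Fix: Swap the bounds so the smaller value comes first

Corrected query:
SELECT id, kind, amount FROM transactions WHERE amount BETWEEN 287.78 AND 4538.73

Result:
id | kind       | amount 
---+------------+--------
1  | fee        | 732.27 
2  | fee        | 4443.97
3  | withdrawal | 761.35 
5  | withdrawal | 2647.94
6  | transfer   | 3563.64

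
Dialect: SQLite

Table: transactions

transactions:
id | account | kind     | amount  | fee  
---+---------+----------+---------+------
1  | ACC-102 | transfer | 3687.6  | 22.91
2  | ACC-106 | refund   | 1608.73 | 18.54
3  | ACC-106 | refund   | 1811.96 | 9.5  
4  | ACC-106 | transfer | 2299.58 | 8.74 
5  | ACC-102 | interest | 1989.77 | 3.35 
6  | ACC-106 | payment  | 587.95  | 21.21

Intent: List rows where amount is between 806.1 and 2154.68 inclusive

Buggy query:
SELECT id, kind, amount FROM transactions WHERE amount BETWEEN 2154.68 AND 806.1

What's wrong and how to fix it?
Bug: The bounds are reversed; BETWEEN a AND b requires a <= b to match anything

Fix: Swap the bounds so the smaller value comes first

Corrected query:
SELECT id, kind, amount FROM transactions WHERE amount BETWEEN 806.1 AND 2154.68

Result:
id | kind     | amount 
---+----------+--------
2  | refund   | 1608.73
3  | refund   | 1811.96
5  | interest | 1989.77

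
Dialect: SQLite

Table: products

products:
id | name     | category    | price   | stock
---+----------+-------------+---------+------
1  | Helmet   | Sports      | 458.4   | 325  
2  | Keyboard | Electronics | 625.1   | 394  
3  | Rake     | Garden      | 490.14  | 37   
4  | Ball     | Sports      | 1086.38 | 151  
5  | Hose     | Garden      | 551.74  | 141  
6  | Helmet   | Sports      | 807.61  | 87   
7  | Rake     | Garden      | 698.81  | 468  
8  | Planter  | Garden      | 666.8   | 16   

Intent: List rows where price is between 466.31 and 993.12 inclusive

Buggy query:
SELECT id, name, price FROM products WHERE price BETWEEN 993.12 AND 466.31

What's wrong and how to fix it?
Bug: The bounds are reversed; BETWEEN a AND b requires a <= b to match anything

Fix: Write BETWEEN 466.31 AND 993.12

Corrected query:
SELECT id, name, price FROM products WHERE price BETWEEN 466.31 AND 993.12

Result:
id | name     | price 
---+----------+-------
2  | Keyboard | 625.1 
3  | Rake     | 490.14
5  | Hose     | 551.74
6  | Helmet   | 807.61
7  | Rake     | 698.81
8  | Planter  | 666.8 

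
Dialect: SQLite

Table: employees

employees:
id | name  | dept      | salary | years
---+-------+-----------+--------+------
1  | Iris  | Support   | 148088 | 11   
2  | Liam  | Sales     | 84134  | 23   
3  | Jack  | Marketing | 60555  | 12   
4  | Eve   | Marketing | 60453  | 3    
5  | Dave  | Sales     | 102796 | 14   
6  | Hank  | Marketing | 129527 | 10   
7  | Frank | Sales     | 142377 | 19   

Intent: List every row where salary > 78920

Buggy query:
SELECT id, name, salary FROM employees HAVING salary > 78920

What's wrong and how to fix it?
Bug: This is a non-aggregate query (no GROUP BY, no aggregates), so in SQLite the HAVING clause is invalid here; a row-level condition belongs in WHERE

Fix: Replace HAVING with WHERE since the condition applies to individual rows

Corrected query:
SELECT id, name, salary FROM employees WHERE salary > 78920

Result:
id | name  | salary
---+-------+-------
1  | Iris  | 148088
2  | Liam  | 84134 
5  | Dave  | 102796
6  | Hank  | 129527
7  | Frank | 142377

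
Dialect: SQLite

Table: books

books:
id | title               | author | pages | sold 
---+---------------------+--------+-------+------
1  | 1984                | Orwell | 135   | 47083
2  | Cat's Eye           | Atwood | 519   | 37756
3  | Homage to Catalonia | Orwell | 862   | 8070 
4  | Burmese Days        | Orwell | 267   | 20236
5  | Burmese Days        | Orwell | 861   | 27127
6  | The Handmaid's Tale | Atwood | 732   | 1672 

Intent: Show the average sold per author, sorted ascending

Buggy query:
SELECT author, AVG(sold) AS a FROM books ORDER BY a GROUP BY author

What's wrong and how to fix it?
Bug: GROUP BY must precede ORDER BY

Fix: Move ORDER BY to the end, after GROUP BY

Corrected query:
SELECT author, AVG(sold) AS a FROM books GROUP BY author ORDER BY a

Result:
author | a    
-------+------
Atwood | 19714
Orwell | 25629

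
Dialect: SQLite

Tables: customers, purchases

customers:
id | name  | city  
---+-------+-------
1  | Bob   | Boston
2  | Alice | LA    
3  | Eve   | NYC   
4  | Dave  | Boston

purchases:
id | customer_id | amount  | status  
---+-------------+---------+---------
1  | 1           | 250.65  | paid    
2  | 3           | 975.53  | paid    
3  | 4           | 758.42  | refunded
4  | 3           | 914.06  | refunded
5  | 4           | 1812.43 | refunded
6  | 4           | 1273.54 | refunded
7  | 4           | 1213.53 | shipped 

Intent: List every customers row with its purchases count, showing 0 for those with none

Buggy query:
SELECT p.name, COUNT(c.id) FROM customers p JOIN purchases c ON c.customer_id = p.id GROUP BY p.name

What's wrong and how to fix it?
Bug: An inner join excludes parents with zero children

Fix: Switch to LEFT JOIN to retain unmatched parent rows

Corrected query:
SELECT p.name, COUNT(c.id) FROM customers p LEFT JOIN purchases c ON c.customer_id = p.id GROUP BY p.name

Result:
name  | COUNT(c.id)
------+------------
Alice | 0          
Bob   | 1          
Dave  | 4          
Eve   | 2          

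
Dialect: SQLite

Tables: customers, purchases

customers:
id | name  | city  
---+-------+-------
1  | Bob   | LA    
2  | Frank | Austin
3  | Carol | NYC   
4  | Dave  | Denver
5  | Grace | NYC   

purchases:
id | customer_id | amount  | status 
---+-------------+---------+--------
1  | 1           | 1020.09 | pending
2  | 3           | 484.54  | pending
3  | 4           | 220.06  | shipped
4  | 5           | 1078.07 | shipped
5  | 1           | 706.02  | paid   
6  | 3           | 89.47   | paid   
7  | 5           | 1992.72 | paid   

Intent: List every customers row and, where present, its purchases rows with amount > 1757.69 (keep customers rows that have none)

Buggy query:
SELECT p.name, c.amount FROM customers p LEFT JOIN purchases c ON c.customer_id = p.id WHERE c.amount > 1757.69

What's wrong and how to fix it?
Bug: Filtering c.amount in WHERE discards the NULL rows produced by LEFT JOIN, turning it into an inner join

Fix: Put 'c.amount > 1757.69' in the JOIN's ON clause instead of WHERE

Corrected query:
SELECT p.name, c.amount FROM customers p LEFT JOIN purchases c ON c.customer_id = p.id AND c.amount > 1757.69

Result:
name  | amount 
------+--------
Bob   | NULL   
Frank | NULL   
Carol | NULL   
Dave  | NULL   
Grace | 1992.72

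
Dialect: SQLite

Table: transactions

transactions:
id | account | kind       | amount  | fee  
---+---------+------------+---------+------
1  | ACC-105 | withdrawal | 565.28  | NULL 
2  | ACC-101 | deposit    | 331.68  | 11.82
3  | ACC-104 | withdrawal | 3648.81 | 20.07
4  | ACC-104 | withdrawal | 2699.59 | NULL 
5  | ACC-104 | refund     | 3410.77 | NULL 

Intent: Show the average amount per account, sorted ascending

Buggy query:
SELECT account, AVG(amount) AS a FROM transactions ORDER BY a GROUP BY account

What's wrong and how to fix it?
Bug: ORDER BY appears before GROUP BY; SQL clause order requires GROUP BY first

Fix: Reorder: SELECT … FROM … GROUP BY … ORDER BY …

Corrected query:
SELECT account, AVG(amount) AS a FROM transactions GROUP BY account ORDER BY a

Result:
account | a          
--------+------------
ACC-101 | 331.68     
ACC-105 | 565.28     
ACC-104 | 3253.056667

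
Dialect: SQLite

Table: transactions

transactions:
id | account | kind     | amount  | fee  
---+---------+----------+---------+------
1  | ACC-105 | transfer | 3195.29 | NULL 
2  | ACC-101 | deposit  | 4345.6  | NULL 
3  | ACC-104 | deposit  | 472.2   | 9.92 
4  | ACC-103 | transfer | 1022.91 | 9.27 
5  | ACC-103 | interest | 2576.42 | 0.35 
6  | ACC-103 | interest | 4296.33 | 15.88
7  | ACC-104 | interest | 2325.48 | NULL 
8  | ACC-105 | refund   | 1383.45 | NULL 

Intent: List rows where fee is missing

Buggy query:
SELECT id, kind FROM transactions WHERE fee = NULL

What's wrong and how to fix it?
Bug: '= NULL' is always unknown in SQL three-valued logic, so no rows match

Fix: Use IS NULL to test for NULL

Corrected query:
SELECT id, kind FROM transactions WHERE fee IS NULL

Result:
id | kind    
---+---------
1  | transfer
2  | deposit 
7  | interest
8  | refund  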